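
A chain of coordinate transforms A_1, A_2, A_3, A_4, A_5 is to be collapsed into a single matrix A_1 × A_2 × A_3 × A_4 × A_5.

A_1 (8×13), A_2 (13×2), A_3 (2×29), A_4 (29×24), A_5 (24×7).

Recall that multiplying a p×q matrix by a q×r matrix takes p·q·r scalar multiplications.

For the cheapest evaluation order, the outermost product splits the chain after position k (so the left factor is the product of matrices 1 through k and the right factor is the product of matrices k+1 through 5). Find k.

2

Adjacent pairs: A_1A_2 = 8·13·2 = 208; A_2A_3 = 13·2·29 = 754; A_3A_4 = 2·29·24 = 1392; A_4A_5 = 29·24·7 = 4872.
Length 3: A_1..A_3: k=1: 0+754+8·13·29=3770; k=2: 208+0+8·2·29=672 → min 672 | A_2..A_4: k=2: 0+1392+13·2·24=2016; k=3: 754+0+13·29·24=9802 → min 2016 | A_3..A_5: k=3: 0+4872+2·29·7=5278; k=4: 1392+0+2·24·7=1728 → min 1728.
Length 4: A_1..A_4: k=1: 0+2016+8·13·24=4512; k=2: 208+1392+8·2·24=1984; k=3: 672+0+8·29·24=6240 → min 1984 | A_2..A_5: k=2: 0+1728+13·2·7=1910; k=3: 754+4872+13·29·7=8265; k=4: 2016+0+13·24·7=4200 → min 1910.
Top-level splits: k=1: (A_1..A_1)·(A_2..A_5) → 0+1910+8·13·7 = 2638; k=2: (A_1..A_2)·(A_3..A_5) → 208+1728+8·2·7 = 2048; k=3: (A_1..A_3)·(A_4..A_5) → 672+4872+8·29·7 = 7168; k=4: (A_1..A_4)·(A_5..A_5) → 1984+0+8·24·7 = 3328.
Best split is after A_2, i.e. k = 2.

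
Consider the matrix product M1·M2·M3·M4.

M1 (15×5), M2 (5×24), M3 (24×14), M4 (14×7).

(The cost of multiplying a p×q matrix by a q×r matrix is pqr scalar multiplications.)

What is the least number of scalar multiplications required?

Adjacent pairs: M1M2 = 15·5·24 = 1800; M2M3 = 5·24·14 = 1680; M3M4 = 24·14·7 = 2352.
Length 3: M1..M3: k=1: 0+1680+15·5·14=2730; k=2: 1800+0+15·24·14=6840 → min 2730 | M2..M4: k=2: 0+2352+5·24·7=3192; k=3: 1680+0+5·14·7=2170 → min 2170.
Length 4: M1..M4: k=1: 0+2170+15·5·7=2695; k=2: 1800+2352+15·24·7=6672; k=3: 2730+0+15·14·7=4200 → min 2695.
Optimal order: (M1·((M2·M3)·M4)) with cost 2695.

2695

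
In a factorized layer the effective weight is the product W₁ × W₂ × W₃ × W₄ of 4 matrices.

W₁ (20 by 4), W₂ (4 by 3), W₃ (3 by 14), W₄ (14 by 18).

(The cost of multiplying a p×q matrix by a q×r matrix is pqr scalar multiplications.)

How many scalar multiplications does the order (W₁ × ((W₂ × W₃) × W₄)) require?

2616

(W₂ × W₃): 4×3 by 3×14 → 4×14, cost 4·3·14 = 168
((W₂ × W₃) × W₄): 4×14 by 14×18 → 4×18, cost 4·14·18 = 1008; cumulative 1176
(W₁ × ((W₂ × W₃) × W₄)): 20×4 by 4×18 → 20×18, cost 20·4·18 = 1440; cumulative 2616
Total: 2616 scalar multiplications.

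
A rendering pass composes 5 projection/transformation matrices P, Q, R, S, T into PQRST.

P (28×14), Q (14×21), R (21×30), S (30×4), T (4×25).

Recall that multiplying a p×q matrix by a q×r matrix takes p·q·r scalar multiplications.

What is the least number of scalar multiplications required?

8064

Adjacent pairs: PQ = 28·14·21 = 8232; QR = 14·21·30 = 8820; RS = 21·30·4 = 2520; ST = 30·4·25 = 3000.
Length 3: P..R: k=1: 0+8820+28·14·30=20580; k=2: 8232+0+28·21·30=25872 → min 20580 | Q..S: k=2: 0+2520+14·21·4=3696; k=3: 8820+0+14·30·4=10500 → min 3696 | R..T: k=3: 0+3000+21·30·25=18750; k=4: 2520+0+21·4·25=4620 → min 4620.
Length 4: P..S: k=1: 0+3696+28·14·4=5264; k=2: 8232+2520+28·21·4=13104; k=3: 20580+0+28·30·4=23940 → min 5264 | Q..T: k=2: 0+4620+14·21·25=11970; k=3: 8820+3000+14·30·25=22320; k=4: 3696+0+14·4·25=5096 → min 5096.
Length 5: P..T: k=1: 0+5096+28·14·25=14896; k=2: 8232+4620+28·21·25=27552; k=3: 20580+3000+28·30·25=44580; k=4: 5264+0+28·4·25=8064 → min 8064.
Optimal order: ((P(Q(RS)))T) with cost 8064.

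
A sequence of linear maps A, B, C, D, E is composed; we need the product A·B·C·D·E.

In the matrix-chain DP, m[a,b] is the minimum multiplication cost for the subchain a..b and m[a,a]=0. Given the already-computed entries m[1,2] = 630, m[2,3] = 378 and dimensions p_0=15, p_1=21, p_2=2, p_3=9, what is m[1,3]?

m[1,3] = min over k∈[1,2] of m[1,k]+m[k+1,3]+p_{0}·p_k·p_{3}.
k=1: 0 + 378 + 15·21·9 = 3213; k=2: 630 + 0 + 15·2·9 = 900.
Minimum: 900 at k=2.

900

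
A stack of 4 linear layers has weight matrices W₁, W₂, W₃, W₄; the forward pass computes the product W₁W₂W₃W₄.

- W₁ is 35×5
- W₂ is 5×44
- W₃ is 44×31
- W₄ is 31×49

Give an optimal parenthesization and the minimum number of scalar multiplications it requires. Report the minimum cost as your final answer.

Adjacent pairs: W₁W₂ = 35·5·44 = 7700; W₂W₃ = 5·44·31 = 6820; W₃W₄ = 44·31·49 = 66836.
Length 3: W₁..W₃: k=1: 0+6820+35·5·31=12245; k=2: 7700+0+35·44·31=55440 → min 12245 | W₂..W₄: k=2: 0+66836+5·44·49=77616; k=3: 6820+0+5·31·49=14415 → min 14415.
Length 4: W₁..W₄: k=1: 0+14415+35·5·49=22990; k=2: 7700+66836+35·44·49=149996; k=3: 12245+0+35·31·49=65410 → min 22990.
Optimal parenthesization: (W₁((W₂W₃)W₄)) with cost 22990.

22990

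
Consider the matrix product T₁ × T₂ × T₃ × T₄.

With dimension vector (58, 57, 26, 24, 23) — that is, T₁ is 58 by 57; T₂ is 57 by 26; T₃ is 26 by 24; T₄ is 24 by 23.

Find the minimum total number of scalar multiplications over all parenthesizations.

124476

Adjacent pairs: T₁T₂ = 58·57·26 = 85956; T₂T₃ = 57·26·24 = 35568; T₃T₄ = 26·24·23 = 14352.
Length 3: T₁..T₃: k=1: 0+35568+58·57·24=114912; k=2: 85956+0+58·26·24=122148 → min 114912 | T₂..T₄: k=2: 0+14352+57·26·23=48438; k=3: 35568+0+57·24·23=67032 → min 48438.
Length 4: T₁..T₄: k=1: 0+48438+58·57·23=124476; k=2: 85956+14352+58·26·23=134992; k=3: 114912+0+58·24·23=146928 → min 124476.
Optimal order: (T₁ × (T₂ × (T₃ × T₄))) with cost 124476.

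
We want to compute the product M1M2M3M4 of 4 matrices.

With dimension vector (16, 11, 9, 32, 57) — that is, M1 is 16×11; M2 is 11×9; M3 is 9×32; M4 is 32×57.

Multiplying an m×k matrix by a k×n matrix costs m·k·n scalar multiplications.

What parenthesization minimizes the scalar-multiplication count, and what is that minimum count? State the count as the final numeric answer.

26208

Adjacent pairs: M1M2 = 16·11·9 = 1584; M2M3 = 11·9·32 = 3168; M3M4 = 9·32·57 = 16416.
Length 3: M1..M3: k=1: 0+3168+16·11·32=8800; k=2: 1584+0+16·9·32=6192 → min 6192 | M2..M4: k=2: 0+16416+11·9·57=22059; k=3: 3168+0+11·32·57=23232 → min 22059.
Length 4: M1..M4: k=1: 0+22059+16·11·57=32091; k=2: 1584+16416+16·9·57=26208; k=3: 6192+0+16·32·57=35376 → min 26208.
Optimal parenthesization: ((M1M2)(M3M4)) with cost 26208.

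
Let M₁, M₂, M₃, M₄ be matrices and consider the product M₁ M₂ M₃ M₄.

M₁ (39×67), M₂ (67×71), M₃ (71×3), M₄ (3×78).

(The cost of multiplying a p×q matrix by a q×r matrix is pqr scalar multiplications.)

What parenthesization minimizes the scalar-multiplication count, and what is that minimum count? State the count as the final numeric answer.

Adjacent pairs: M₁M₂ = 39·67·71 = 185523; M₂M₃ = 67·71·3 = 14271; M₃M₄ = 71·3·78 = 16614.
Length 3: M₁..M₃: k=1: 0+14271+39·67·3=22110; k=2: 185523+0+39·71·3=193830 → min 22110 | M₂..M₄: k=2: 0+16614+67·71·78=387660; k=3: 14271+0+67·3·78=29949 → min 29949.
Length 4: M₁..M₄: k=1: 0+29949+39·67·78=233763; k=2: 185523+16614+39·71·78=418119; k=3: 22110+0+39·3·78=31236 → min 31236.
Optimal parenthesization: ((M₁ (M₂ M₃)) M₄) with cost 31236.

31236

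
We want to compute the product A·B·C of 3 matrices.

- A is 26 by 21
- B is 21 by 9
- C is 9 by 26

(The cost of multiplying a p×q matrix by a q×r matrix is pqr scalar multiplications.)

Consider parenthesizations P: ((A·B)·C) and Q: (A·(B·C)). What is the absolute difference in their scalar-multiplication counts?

Order P = ((A·B)·C): (A·B): 26×21 by 21×9 → 26×9, cost 26·21·9 = 4914; ((A·B)·C): 26×9 by 9×26 → 26×26, cost 26·9·26 = 6084; cumulative 10998. Total 10998.
Order Q = (A·(B·C)): (B·C): 21×9 by 9×26 → 21×26, cost 21·9·26 = 4914; (A·(B·C)): 26×21 by 21×26 → 26×26, cost 26·21·26 = 14196; cumulative 19110. Total 19110.
Difference: |10998 − 19110| = 8112.

8112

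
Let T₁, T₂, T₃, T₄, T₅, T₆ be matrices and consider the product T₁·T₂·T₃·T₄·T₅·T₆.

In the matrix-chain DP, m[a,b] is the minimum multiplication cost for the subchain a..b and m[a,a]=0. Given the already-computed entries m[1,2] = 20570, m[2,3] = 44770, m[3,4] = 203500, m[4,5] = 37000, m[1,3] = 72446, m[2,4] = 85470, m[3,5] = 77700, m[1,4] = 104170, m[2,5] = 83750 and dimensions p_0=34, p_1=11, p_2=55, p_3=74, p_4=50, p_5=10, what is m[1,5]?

87490

m[1,5] = min over k∈[1,4] of m[1,k]+m[k+1,5]+p_{0}·p_k·p_{5}.
k=1: 0 + 83750 + 34·11·10 = 87490; k=2: 20570 + 77700 + 34·55·10 = 116970; k=3: 72446 + 37000 + 34·74·10 = 134606; k=4: 104170 + 0 + 34·50·10 = 121170.
Minimum: 87490 at k=1.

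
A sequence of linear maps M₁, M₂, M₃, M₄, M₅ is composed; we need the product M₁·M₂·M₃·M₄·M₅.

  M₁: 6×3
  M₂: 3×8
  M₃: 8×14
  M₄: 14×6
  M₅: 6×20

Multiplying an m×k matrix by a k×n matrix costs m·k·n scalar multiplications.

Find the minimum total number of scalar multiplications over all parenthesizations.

1308

Adjacent pairs: M₁M₂ = 6·3·8 = 144; M₂M₃ = 3·8·14 = 336; M₃M₄ = 8·14·6 = 672; M₄M₅ = 14·6·20 = 1680.
Length 3: M₁..M₃: k=1: 0+336+6·3·14=588; k=2: 144+0+6·8·14=816 → min 588 | M₂..M₄: k=2: 0+672+3·8·6=816; k=3: 336+0+3·14·6=588 → min 588 | M₃..M₅: k=3: 0+1680+8·14·20=3920; k=4: 672+0+8·6·20=1632 → min 1632.
Length 4: M₁..M₄: k=1: 0+588+6·3·6=696; k=2: 144+672+6·8·6=1104; k=3: 588+0+6·14·6=1092 → min 696 | M₂..M₅: k=2: 0+1632+3·8·20=2112; k=3: 336+1680+3·14·20=2856; k=4: 588+0+3·6·20=948 → min 948.
Length 5: M₁..M₅: k=1: 0+948+6·3·20=1308; k=2: 144+1632+6·8·20=2736; k=3: 588+1680+6·14·20=3948; k=4: 696+0+6·6·20=1416 → min 1308.
Optimal order: (M₁·(((M₂·M₃)·M₄)·M₅)) with cost 1308.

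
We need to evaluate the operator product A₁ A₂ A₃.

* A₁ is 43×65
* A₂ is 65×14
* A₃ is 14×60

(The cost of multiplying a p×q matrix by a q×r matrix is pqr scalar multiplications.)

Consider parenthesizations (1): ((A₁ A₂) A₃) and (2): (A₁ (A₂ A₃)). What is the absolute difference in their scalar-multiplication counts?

147050

Order (1) = ((A₁ A₂) A₃): (A₁ A₂): 43×65 by 65×14 → 43×14, cost 43·65·14 = 39130; ((A₁ A₂) A₃): 43×14 by 14×60 → 43×60, cost 43·14·60 = 36120; cumulative 75250. Total 75250.
Order (2) = (A₁ (A₂ A₃)): (A₂ A₃): 65×14 by 14×60 → 65×60, cost 65·14·60 = 54600; (A₁ (A₂ A₃)): 43×65 by 65×60 → 43×60, cost 43·65·60 = 167700; cumulative 222300. Total 222300.
Difference: |75250 − 222300| = 147050.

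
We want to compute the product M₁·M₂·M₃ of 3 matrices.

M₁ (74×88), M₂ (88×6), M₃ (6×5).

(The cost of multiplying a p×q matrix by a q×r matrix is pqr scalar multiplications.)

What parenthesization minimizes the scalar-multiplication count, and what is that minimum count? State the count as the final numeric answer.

35200

(M₁·(M₂·M₃)): cost 35200.
((M₁·M₂)·M₃): cost 41292.
Optimal: (M₁·(M₂·M₃)) with cost 35200.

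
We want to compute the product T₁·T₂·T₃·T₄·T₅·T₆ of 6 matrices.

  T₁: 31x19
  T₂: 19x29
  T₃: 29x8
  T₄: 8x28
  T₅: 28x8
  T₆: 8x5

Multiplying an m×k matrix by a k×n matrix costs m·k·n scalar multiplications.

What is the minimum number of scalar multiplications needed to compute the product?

8972

Adjacent pairs: T₁T₂ = 31·19·29 = 17081; T₂T₃ = 19·29·8 = 4408; T₃T₄ = 29·8·28 = 6496; T₄T₅ = 8·28·8 = 1792; T₅T₆ = 28·8·5 = 1120.
Length 3: T₁..T₃: k=1: 0+4408+31·19·8=9120; k=2: 17081+0+31·29·8=24273 → min 9120 | T₂..T₄: k=2: 0+6496+19·29·28=21924; k=3: 4408+0+19·8·28=8664 → min 8664 | T₃..T₅: k=3: 0+1792+29·8·8=3648; k=4: 6496+0+29·28·8=12992 → min 3648 | T₄..T₆: k=4: 0+1120+8·28·5=2240; k=5: 1792+0+8·8·5=2112 → min 2112.
Length 4: T₁..T₄: k=1: 0+8664+31·19·28=25156; k=2: 17081+6496+31·29·28=48749; k=3: 9120+0+31·8·28=16064 → min 16064 | T₂..T₅: k=2: 0+3648+19·29·8=8056; k=3: 4408+1792+19·8·8=7416; k=4: 8664+0+19·28·8=12920 → min 7416 | T₃..T₆: k=3: 0+2112+29·8·5=3272; k=4: 6496+1120+29·28·5=11676; k=5: 3648+0+29·8·5=4808 → min 3272.
Length 5: T₁..T₅: k=1: 0+7416+31·19·8=12128; k=2: 17081+3648+31·29·8=27921; k=3: 9120+1792+31·8·8=12896; k=4: 16064+0+31·28·8=23008 → min 12128 | T₂..T₆: k=2: 0+3272+19·29·5=6027; k=3: 4408+2112+19·8·5=7280; k=4: 8664+1120+19·28·5=12444; k=5: 7416+0+19·8·5=8176 → min 6027.
Length 6: T₁..T₆: k=1: 0+6027+31·19·5=8972; k=2: 17081+3272+31·29·5=24848; k=3: 9120+2112+31·8·5=12472; k=4: 16064+1120+31·28·5=21524; k=5: 12128+0+31·8·5=13368 → min 8972.
Optimal order: (T₁·(T₂·(T₃·((T₄·T₅)·T₆)))) with cost 8972.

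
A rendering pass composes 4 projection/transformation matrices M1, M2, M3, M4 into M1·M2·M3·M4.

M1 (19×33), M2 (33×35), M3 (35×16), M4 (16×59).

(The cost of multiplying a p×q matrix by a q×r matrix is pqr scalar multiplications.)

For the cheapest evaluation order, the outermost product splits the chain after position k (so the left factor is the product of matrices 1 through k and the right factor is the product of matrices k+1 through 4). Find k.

3

Adjacent pairs: M1M2 = 19·33·35 = 21945; M2M3 = 33·35·16 = 18480; M3M4 = 35·16·59 = 33040.
Length 3: M1..M3: k=1: 0+18480+19·33·16=28512; k=2: 21945+0+19·35·16=32585 → min 28512 | M2..M4: k=2: 0+33040+33·35·59=101185; k=3: 18480+0+33·16·59=49632 → min 49632.
Top-level splits: k=1: (M1..M1)·(M2..M4) → 0+49632+19·33·59 = 86625; k=2: (M1..M2)·(M3..M4) → 21945+33040+19·35·59 = 94220; k=3: (M1..M3)·(M4..M4) → 28512+0+19·16·59 = 46448.
Best split is after M3, i.e. k = 3.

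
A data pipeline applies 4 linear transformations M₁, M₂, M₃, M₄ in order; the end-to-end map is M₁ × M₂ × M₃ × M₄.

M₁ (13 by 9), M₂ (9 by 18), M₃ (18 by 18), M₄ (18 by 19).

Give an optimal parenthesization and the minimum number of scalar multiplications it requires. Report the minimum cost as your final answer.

Adjacent pairs: M₁M₂ = 13·9·18 = 2106; M₂M₃ = 9·18·18 = 2916; M₃M₄ = 18·18·19 = 6156.
Length 3: M₁..M₃: k=1: 0+2916+13·9·18=5022; k=2: 2106+0+13·18·18=6318 → min 5022 | M₂..M₄: k=2: 0+6156+9·18·19=9234; k=3: 2916+0+9·18·19=5994 → min 5994.
Length 4: M₁..M₄: k=1: 0+5994+13·9·19=8217; k=2: 2106+6156+13·18·19=12708; k=3: 5022+0+13·18·19=9468 → min 8217.
Optimal parenthesization: (M₁ × ((M₂ × M₃) × M₄)) with cost 8217.

8217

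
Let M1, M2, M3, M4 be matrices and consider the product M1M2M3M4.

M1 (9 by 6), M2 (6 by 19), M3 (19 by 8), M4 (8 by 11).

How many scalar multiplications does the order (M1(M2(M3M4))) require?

3520

(M3M4): 19×8 by 8×11 → 19×11, cost 19·8·11 = 1672
(M2(M3M4)): 6×19 by 19×11 → 6×11, cost 6·19·11 = 1254; cumulative 2926
(M1(M2(M3M4))): 9×6 by 6×11 → 9×11, cost 9·6·11 = 594; cumulative 3520
Total: 3520 scalar multiplications.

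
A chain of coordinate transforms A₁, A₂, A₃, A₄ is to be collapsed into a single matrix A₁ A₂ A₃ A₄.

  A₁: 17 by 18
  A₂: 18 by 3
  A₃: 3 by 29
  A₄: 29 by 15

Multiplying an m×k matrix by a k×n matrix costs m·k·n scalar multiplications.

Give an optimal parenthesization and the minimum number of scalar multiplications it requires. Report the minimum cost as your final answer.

Adjacent pairs: A₁A₂ = 17·18·3 = 918; A₂A₃ = 18·3·29 = 1566; A₃A₄ = 3·29·15 = 1305.
Length 3: A₁..A₃: k=1: 0+1566+17·18·29=10440; k=2: 918+0+17·3·29=2397 → min 2397 | A₂..A₄: k=2: 0+1305+18·3·15=2115; k=3: 1566+0+18·29·15=9396 → min 2115.
Length 4: A₁..A₄: k=1: 0+2115+17·18·15=6705; k=2: 918+1305+17·3·15=2988; k=3: 2397+0+17·29·15=9792 → min 2988.
Optimal parenthesization: ((A₁ A₂) (A₃ A₄)) with cost 2988.

2988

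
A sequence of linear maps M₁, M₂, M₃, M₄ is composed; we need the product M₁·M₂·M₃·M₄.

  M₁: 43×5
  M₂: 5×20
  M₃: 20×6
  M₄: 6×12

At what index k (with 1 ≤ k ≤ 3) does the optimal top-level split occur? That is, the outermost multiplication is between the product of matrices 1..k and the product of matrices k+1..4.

1

Adjacent pairs: M₁M₂ = 43·5·20 = 4300; M₂M₃ = 5·20·6 = 600; M₃M₄ = 20·6·12 = 1440.
Length 3: M₁..M₃: k=1: 0+600+43·5·6=1890; k=2: 4300+0+43·20·6=9460 → min 1890 | M₂..M₄: k=2: 0+1440+5·20·12=2640; k=3: 600+0+5·6·12=960 → min 960.
Top-level splits: k=1: (M₁..M₁)·(M₂..M₄) → 0+960+43·5·12 = 3540; k=2: (M₁..M₂)·(M₃..M₄) → 4300+1440+43·20·12 = 16060; k=3: (M₁..M₃)·(M₄..M₄) → 1890+0+43·6·12 = 4986.
Best split is after M₁, i.e. k = 1.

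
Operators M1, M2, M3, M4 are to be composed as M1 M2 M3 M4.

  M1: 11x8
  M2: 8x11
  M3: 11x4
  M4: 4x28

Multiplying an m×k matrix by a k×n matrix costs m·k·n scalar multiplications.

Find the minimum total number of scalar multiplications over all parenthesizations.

Adjacent pairs: M1M2 = 11·8·11 = 968; M2M3 = 8·11·4 = 352; M3M4 = 11·4·28 = 1232.
Length 3: M1..M3: k=1: 0+352+11·8·4=704; k=2: 968+0+11·11·4=1452 → min 704 | M2..M4: k=2: 0+1232+8·11·28=3696; k=3: 352+0+8·4·28=1248 → min 1248.
Length 4: M1..M4: k=1: 0+1248+11·8·28=3712; k=2: 968+1232+11·11·28=5588; k=3: 704+0+11·4·28=1936 → min 1936.
Optimal order: ((M1 (M2 M3)) M4) with cost 1936.

1936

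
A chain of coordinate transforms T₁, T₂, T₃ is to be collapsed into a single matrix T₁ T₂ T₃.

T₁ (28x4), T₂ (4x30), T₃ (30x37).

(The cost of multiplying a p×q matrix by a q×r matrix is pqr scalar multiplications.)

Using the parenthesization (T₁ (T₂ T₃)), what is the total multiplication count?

(T₂ T₃): 4×30 by 30×37 → 4×37, cost 4·30·37 = 4440
(T₁ (T₂ T₃)): 28×4 by 4×37 → 28×37, cost 28·4·37 = 4144; cumulative 8584
Total: 8584 scalar multiplications.

8584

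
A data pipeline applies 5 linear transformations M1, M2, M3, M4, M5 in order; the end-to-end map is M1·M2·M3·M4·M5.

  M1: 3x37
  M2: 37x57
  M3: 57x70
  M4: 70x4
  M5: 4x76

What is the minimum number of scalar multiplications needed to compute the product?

20049

Adjacent pairs: M1M2 = 3·37·57 = 6327; M2M3 = 37·57·70 = 147630; M3M4 = 57·70·4 = 15960; M4M5 = 70·4·76 = 21280.
Length 3: M1..M3: k=1: 0+147630+3·37·70=155400; k=2: 6327+0+3·57·70=18297 → min 18297 | M2..M4: k=2: 0+15960+37·57·4=24396; k=3: 147630+0+37·70·4=157990 → min 24396 | M3..M5: k=3: 0+21280+57·70·76=324520; k=4: 15960+0+57·4·76=33288 → min 33288.
Length 4: M1..M4: k=1: 0+24396+3·37·4=24840; k=2: 6327+15960+3·57·4=22971; k=3: 18297+0+3·70·4=19137 → min 19137 | M2..M5: k=2: 0+33288+37·57·76=193572; k=3: 147630+21280+37·70·76=365750; k=4: 24396+0+37·4·76=35644 → min 35644.
Length 5: M1..M5: k=1: 0+35644+3·37·76=44080; k=2: 6327+33288+3·57·76=52611; k=3: 18297+21280+3·70·76=55537; k=4: 19137+0+3·4·76=20049 → min 20049.
Optimal order: ((((M1·M2)·M3)·M4)·M5) with cost 20049.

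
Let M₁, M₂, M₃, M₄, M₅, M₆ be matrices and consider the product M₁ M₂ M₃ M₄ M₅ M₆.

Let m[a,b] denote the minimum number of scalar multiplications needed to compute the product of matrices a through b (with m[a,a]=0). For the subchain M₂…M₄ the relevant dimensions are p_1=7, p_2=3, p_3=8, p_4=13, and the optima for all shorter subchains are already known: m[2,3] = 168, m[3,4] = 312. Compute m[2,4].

m[2,4] = min over k∈[2,3] of m[2,k]+m[k+1,4]+p_{1}·p_k·p_{4}.
k=2: 0 + 312 + 7·3·13 = 585; k=3: 168 + 0 + 7·8·13 = 896.
Minimum: 585 at k=2.

585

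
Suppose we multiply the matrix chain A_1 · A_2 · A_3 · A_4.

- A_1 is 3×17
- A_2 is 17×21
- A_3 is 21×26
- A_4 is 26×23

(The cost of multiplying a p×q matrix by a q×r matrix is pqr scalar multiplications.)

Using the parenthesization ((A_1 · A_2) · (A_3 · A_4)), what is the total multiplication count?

(A_1 · A_2): 3×17 by 17×21 → 3×21, cost 3·17·21 = 1071
(A_3 · A_4): 21×26 by 26×23 → 21×23, cost 21·26·23 = 12558
((A_1 · A_2) · (A_3 · A_4)): 3×21 by 21×23 → 3×23, cost 3·21·23 = 1449; cumulative 15078
Total: 15078 scalar multiplications.

15078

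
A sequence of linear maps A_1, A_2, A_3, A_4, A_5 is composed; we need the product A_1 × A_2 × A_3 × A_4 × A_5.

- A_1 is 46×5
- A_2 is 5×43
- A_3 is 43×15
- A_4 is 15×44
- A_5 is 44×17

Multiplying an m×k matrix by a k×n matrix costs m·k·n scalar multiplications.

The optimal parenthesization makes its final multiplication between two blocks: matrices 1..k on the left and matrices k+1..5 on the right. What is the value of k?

Adjacent pairs: A_1A_2 = 46·5·43 = 9890; A_2A_3 = 5·43·15 = 3225; A_3A_4 = 43·15·44 = 28380; A_4A_5 = 15·44·17 = 11220.
Length 3: A_1..A_3: k=1: 0+3225+46·5·15=6675; k=2: 9890+0+46·43·15=39560 → min 6675 | A_2..A_4: k=2: 0+28380+5·43·44=37840; k=3: 3225+0+5·15·44=6525 → min 6525 | A_3..A_5: k=3: 0+11220+43·15·17=22185; k=4: 28380+0+43·44·17=60544 → min 22185.
Length 4: A_1..A_4: k=1: 0+6525+46·5·44=16645; k=2: 9890+28380+46·43·44=125302; k=3: 6675+0+46·15·44=37035 → min 16645 | A_2..A_5: k=2: 0+22185+5·43·17=25840; k=3: 3225+11220+5·15·17=15720; k=4: 6525+0+5·44·17=10265 → min 10265.
Top-level splits: k=1: (A_1..A_1)·(A_2..A_5) → 0+10265+46·5·17 = 14175; k=2: (A_1..A_2)·(A_3..A_5) → 9890+22185+46·43·17 = 65701; k=3: (A_1..A_3)·(A_4..A_5) → 6675+11220+46·15·17 = 29625; k=4: (A_1..A_4)·(A_5..A_5) → 16645+0+46·44·17 = 51053.
Best split is after A_1, i.e. k = 1.

1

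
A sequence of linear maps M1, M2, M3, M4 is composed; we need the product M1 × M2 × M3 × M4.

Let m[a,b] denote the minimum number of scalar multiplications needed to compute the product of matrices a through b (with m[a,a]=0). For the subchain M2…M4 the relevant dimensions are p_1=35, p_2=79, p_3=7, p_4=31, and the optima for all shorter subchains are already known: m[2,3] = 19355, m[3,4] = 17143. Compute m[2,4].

26950

m[2,4] = min over k∈[2,3] of m[2,k]+m[k+1,4]+p_{1}·p_k·p_{4}.
k=2: 0 + 17143 + 35·79·31 = 102858; k=3: 19355 + 0 + 35·7·31 = 26950.
Minimum: 26950 at k=3.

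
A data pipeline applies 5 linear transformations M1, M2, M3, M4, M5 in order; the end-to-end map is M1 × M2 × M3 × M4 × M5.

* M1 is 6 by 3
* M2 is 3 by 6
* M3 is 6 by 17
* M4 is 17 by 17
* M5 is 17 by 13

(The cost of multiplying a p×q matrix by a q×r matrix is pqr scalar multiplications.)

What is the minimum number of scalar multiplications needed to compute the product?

Adjacent pairs: M1M2 = 6·3·6 = 108; M2M3 = 3·6·17 = 306; M3M4 = 6·17·17 = 1734; M4M5 = 17·17·13 = 3757.
Length 3: M1..M3: k=1: 0+306+6·3·17=612; k=2: 108+0+6·6·17=720 → min 612 | M2..M4: k=2: 0+1734+3·6·17=2040; k=3: 306+0+3·17·17=1173 → min 1173 | M3..M5: k=3: 0+3757+6·17·13=5083; k=4: 1734+0+6·17·13=3060 → min 3060.
Length 4: M1..M4: k=1: 0+1173+6·3·17=1479; k=2: 108+1734+6·6·17=2454; k=3: 612+0+6·17·17=2346 → min 1479 | M2..M5: k=2: 0+3060+3·6·13=3294; k=3: 306+3757+3·17·13=4726; k=4: 1173+0+3·17·13=1836 → min 1836.
Length 5: M1..M5: k=1: 0+1836+6·3·13=2070; k=2: 108+3060+6·6·13=3636; k=3: 612+3757+6·17·13=5695; k=4: 1479+0+6·17·13=2805 → min 2070.
Optimal order: (M1 × (((M2 × M3) × M4) × M5)) with cost 2070.

2070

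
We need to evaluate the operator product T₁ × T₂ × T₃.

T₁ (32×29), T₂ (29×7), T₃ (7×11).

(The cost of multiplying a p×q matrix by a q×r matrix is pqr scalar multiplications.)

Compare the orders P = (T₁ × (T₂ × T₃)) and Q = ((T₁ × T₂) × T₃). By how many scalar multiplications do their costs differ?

3481

Order P = (T₁ × (T₂ × T₃)): (T₂ × T₃): 29×7 by 7×11 → 29×11, cost 29·7·11 = 2233; (T₁ × (T₂ × T₃)): 32×29 by 29×11 → 32×11, cost 32·29·11 = 10208; cumulative 12441. Total 12441.
Order Q = ((T₁ × T₂) × T₃): (T₁ × T₂): 32×29 by 29×7 → 32×7, cost 32·29·7 = 6496; ((T₁ × T₂) × T₃): 32×7 by 7×11 → 32×11, cost 32·7·11 = 2464; cumulative 8960. Total 8960.
Difference: |12441 − 8960| = 3481.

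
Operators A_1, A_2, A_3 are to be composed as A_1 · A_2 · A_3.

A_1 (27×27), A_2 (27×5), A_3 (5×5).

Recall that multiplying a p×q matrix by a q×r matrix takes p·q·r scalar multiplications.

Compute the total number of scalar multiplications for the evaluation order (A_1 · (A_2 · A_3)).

4320

(A_2 · A_3): 27×5 by 5×5 → 27×5, cost 27·5·5 = 675
(A_1 · (A_2 · A_3)): 27×27 by 27×5 → 27×5, cost 27·27·5 = 3645; cumulative 4320
Total: 4320 scalar multiplications.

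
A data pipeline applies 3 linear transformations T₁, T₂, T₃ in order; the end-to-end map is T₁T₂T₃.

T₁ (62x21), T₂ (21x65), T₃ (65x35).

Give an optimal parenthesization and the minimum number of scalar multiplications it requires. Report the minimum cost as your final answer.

(T₁(T₂T₃)): cost 93345.
((T₁T₂)T₃): cost 225680.
Optimal: (T₁(T₂T₃)) with cost 93345.

93345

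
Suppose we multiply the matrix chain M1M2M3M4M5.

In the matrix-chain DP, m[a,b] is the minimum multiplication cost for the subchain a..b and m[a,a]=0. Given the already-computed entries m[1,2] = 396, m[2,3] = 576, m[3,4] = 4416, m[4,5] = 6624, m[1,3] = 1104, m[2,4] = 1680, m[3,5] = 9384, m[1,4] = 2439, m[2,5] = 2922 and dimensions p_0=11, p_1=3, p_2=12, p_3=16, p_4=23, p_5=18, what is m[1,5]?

3516

m[1,5] = min over k∈[1,4] of m[1,k]+m[k+1,5]+p_{0}·p_k·p_{5}.
k=1: 0 + 2922 + 11·3·18 = 3516; k=2: 396 + 9384 + 11·12·18 = 12156; k=3: 1104 + 6624 + 11·16·18 = 10896; k=4: 2439 + 0 + 11·23·18 = 6993.
Minimum: 3516 at k=1.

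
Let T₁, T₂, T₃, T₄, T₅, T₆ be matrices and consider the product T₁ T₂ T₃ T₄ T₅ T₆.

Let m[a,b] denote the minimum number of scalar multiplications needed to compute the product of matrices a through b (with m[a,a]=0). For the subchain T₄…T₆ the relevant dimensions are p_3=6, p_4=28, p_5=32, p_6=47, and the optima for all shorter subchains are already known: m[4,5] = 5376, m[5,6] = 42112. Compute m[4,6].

14400

m[4,6] = min over k∈[4,5] of m[4,k]+m[k+1,6]+p_{3}·p_k·p_{6}.
k=4: 0 + 42112 + 6·28·47 = 50008; k=5: 5376 + 0 + 6·32·47 = 14400.
Minimum: 14400 at k=5.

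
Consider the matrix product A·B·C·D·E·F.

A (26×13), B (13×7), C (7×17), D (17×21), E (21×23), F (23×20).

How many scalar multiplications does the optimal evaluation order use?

15106

Adjacent pairs: AB = 26·13·7 = 2366; BC = 13·7·17 = 1547; CD = 7·17·21 = 2499; DE = 17·21·23 = 8211; EF = 21·23·20 = 9660.
Length 3: A..C: k=1: 0+1547+26·13·17=7293; k=2: 2366+0+26·7·17=5460 → min 5460 | B..D: k=2: 0+2499+13·7·21=4410; k=3: 1547+0+13·17·21=6188 → min 4410 | C..E: k=3: 0+8211+7·17·23=10948; k=4: 2499+0+7·21·23=5880 → min 5880 | D..F: k=4: 0+9660+17·21·20=16800; k=5: 8211+0+17·23·20=16031 → min 16031.
Length 4: A..D: k=1: 0+4410+26·13·21=11508; k=2: 2366+2499+26·7·21=8687; k=3: 5460+0+26·17·21=14742 → min 8687 | B..E: k=2: 0+5880+13·7·23=7973; k=3: 1547+8211+13·17·23=14841; k=4: 4410+0+13·21·23=10689 → min 7973 | C..F: k=3: 0+16031+7·17·20=18411; k=4: 2499+9660+7·21·20=15099; k=5: 5880+0+7·23·20=9100 → min 9100.
Length 5: A..E: k=1: 0+7973+26·13·23=15747; k=2: 2366+5880+26·7·23=12432; k=3: 5460+8211+26·17·23=23837; k=4: 8687+0+26·21·23=21245 → min 12432 | B..F: k=2: 0+9100+13·7·20=10920; k=3: 1547+16031+13·17·20=21998; k=4: 4410+9660+13·21·20=19530; k=5: 7973+0+13·23·20=13953 → min 10920.
Length 6: A..F: k=1: 0+10920+26·13·20=17680; k=2: 2366+9100+26·7·20=15106; k=3: 5460+16031+26·17·20=30331; k=4: 8687+9660+26·21·20=29267; k=5: 12432+0+26·23·20=24392 → min 15106.
Optimal order: ((A·B)·(((C·D)·E)·F)) with cost 15106.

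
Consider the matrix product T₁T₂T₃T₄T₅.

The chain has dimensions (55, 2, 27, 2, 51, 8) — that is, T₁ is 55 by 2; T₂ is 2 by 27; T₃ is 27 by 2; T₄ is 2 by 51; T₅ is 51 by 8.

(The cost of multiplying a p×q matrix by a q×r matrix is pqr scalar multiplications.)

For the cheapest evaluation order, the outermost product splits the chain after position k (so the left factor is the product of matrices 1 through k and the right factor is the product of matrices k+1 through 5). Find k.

Adjacent pairs: T₁T₂ = 55·2·27 = 2970; T₂T₃ = 2·27·2 = 108; T₃T₄ = 27·2·51 = 2754; T₄T₅ = 2·51·8 = 816.
Length 3: T₁..T₃: k=1: 0+108+55·2·2=328; k=2: 2970+0+55·27·2=5940 → min 328 | T₂..T₄: k=2: 0+2754+2·27·51=5508; k=3: 108+0+2·2·51=312 → min 312 | T₃..T₅: k=3: 0+816+27·2·8=1248; k=4: 2754+0+27·51·8=13770 → min 1248.
Length 4: T₁..T₄: k=1: 0+312+55·2·51=5922; k=2: 2970+2754+55·27·51=81459; k=3: 328+0+55·2·51=5938 → min 5922 | T₂..T₅: k=2: 0+1248+2·27·8=1680; k=3: 108+816+2·2·8=956; k=4: 312+0+2·51·8=1128 → min 956.
Top-level splits: k=1: (T₁..T₁)·(T₂..T₅) → 0+956+55·2·8 = 1836; k=2: (T₁..T₂)·(T₃..T₅) → 2970+1248+55·27·8 = 16098; k=3: (T₁..T₃)·(T₄..T₅) → 328+816+55·2·8 = 2024; k=4: (T₁..T₄)·(T₅..T₅) → 5922+0+55·51·8 = 28362.
Best split is after T₁, i.e. k = 1.

1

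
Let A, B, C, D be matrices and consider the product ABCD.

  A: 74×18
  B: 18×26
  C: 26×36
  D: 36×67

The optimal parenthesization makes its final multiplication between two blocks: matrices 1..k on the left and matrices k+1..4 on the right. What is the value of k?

Adjacent pairs: AB = 74·18·26 = 34632; BC = 18·26·36 = 16848; CD = 26·36·67 = 62712.
Length 3: A..C: k=1: 0+16848+74·18·36=64800; k=2: 34632+0+74·26·36=103896 → min 64800 | B..D: k=2: 0+62712+18·26·67=94068; k=3: 16848+0+18·36·67=60264 → min 60264.
Top-level splits: k=1: (A..A)·(B..D) → 0+60264+74·18·67 = 149508; k=2: (A..B)·(C..D) → 34632+62712+74·26·67 = 226252; k=3: (A..C)·(D..D) → 64800+0+74·36·67 = 243288.
Best split is after A, i.e. k = 1.

1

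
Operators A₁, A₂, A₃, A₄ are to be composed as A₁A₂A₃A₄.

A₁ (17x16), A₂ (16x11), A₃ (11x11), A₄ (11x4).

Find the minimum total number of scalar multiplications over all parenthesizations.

2276

Adjacent pairs: A₁A₂ = 17·16·11 = 2992; A₂A₃ = 16·11·11 = 1936; A₃A₄ = 11·11·4 = 484.
Length 3: A₁..A₃: k=1: 0+1936+17·16·11=4928; k=2: 2992+0+17·11·11=5049 → min 4928 | A₂..A₄: k=2: 0+484+16·11·4=1188; k=3: 1936+0+16·11·4=2640 → min 1188.
Length 4: A₁..A₄: k=1: 0+1188+17·16·4=2276; k=2: 2992+484+17·11·4=4224; k=3: 4928+0+17·11·4=5676 → min 2276.
Optimal order: (A₁(A₂(A₃A₄))) with cost 2276.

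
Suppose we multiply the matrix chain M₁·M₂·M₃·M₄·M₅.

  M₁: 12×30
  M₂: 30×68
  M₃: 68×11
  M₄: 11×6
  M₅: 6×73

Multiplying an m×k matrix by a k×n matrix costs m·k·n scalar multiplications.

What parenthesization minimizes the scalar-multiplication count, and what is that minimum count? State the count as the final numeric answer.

Adjacent pairs: M₁M₂ = 12·30·68 = 24480; M₂M₃ = 30·68·11 = 22440; M₃M₄ = 68·11·6 = 4488; M₄M₅ = 11·6·73 = 4818.
Length 3: M₁..M₃: k=1: 0+22440+12·30·11=26400; k=2: 24480+0+12·68·11=33456 → min 26400 | M₂..M₄: k=2: 0+4488+30·68·6=16728; k=3: 22440+0+30·11·6=24420 → min 16728 | M₃..M₅: k=3: 0+4818+68·11·73=59422; k=4: 4488+0+68·6·73=34272 → min 34272.
Length 4: M₁..M₄: k=1: 0+16728+12·30·6=18888; k=2: 24480+4488+12·68·6=33864; k=3: 26400+0+12·11·6=27192 → min 18888 | M₂..M₅: k=2: 0+34272+30·68·73=183192; k=3: 22440+4818+30·11·73=51348; k=4: 16728+0+30·6·73=29868 → min 29868.
Length 5: M₁..M₅: k=1: 0+29868+12·30·73=56148; k=2: 24480+34272+12·68·73=118320; k=3: 26400+4818+12·11·73=40854; k=4: 18888+0+12·6·73=24144 → min 24144.
Optimal parenthesization: ((M₁·(M₂·(M₃·M₄)))·M₅) with cost 24144.

24144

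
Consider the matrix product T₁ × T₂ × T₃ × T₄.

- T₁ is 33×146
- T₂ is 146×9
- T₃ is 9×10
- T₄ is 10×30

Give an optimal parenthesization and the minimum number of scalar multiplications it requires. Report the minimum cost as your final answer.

Adjacent pairs: T₁T₂ = 33·146·9 = 43362; T₂T₃ = 146·9·10 = 13140; T₃T₄ = 9·10·30 = 2700.
Length 3: T₁..T₃: k=1: 0+13140+33·146·10=61320; k=2: 43362+0+33·9·10=46332 → min 46332 | T₂..T₄: k=2: 0+2700+146·9·30=42120; k=3: 13140+0+146·10·30=56940 → min 42120.
Length 4: T₁..T₄: k=1: 0+42120+33·146·30=186660; k=2: 43362+2700+33·9·30=54972; k=3: 46332+0+33·10·30=56232 → min 54972.
Optimal parenthesization: ((T₁ × T₂) × (T₃ × T₄)) with cost 54972.

54972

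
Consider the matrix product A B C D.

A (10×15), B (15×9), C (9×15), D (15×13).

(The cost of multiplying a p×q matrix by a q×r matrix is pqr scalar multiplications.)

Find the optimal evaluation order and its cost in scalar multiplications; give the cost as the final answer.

Adjacent pairs: AB = 10·15·9 = 1350; BC = 15·9·15 = 2025; CD = 9·15·13 = 1755.
Length 3: A..C: k=1: 0+2025+10·15·15=4275; k=2: 1350+0+10·9·15=2700 → min 2700 | B..D: k=2: 0+1755+15·9·13=3510; k=3: 2025+0+15·15·13=4950 → min 3510.
Length 4: A..D: k=1: 0+3510+10·15·13=5460; k=2: 1350+1755+10·9·13=4275; k=3: 2700+0+10·15·13=4650 → min 4275.
Optimal parenthesization: ((A B) (C D)) with cost 4275.

4275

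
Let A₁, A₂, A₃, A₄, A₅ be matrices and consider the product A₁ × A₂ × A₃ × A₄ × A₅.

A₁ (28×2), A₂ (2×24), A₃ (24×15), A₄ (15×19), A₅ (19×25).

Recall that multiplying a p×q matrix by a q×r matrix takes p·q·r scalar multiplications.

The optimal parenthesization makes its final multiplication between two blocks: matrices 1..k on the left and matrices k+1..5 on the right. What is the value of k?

Adjacent pairs: A₁A₂ = 28·2·24 = 1344; A₂A₃ = 2·24·15 = 720; A₃A₄ = 24·15·19 = 6840; A₄A₅ = 15·19·25 = 7125.
Length 3: A₁..A₃: k=1: 0+720+28·2·15=1560; k=2: 1344+0+28·24·15=11424 → min 1560 | A₂..A₄: k=2: 0+6840+2·24·19=7752; k=3: 720+0+2·15·19=1290 → min 1290 | A₃..A₅: k=3: 0+7125+24·15·25=16125; k=4: 6840+0+24·19·25=18240 → min 16125.
Length 4: A₁..A₄: k=1: 0+1290+28·2·19=2354; k=2: 1344+6840+28·24·19=20952; k=3: 1560+0+28·15·19=9540 → min 2354 | A₂..A₅: k=2: 0+16125+2·24·25=17325; k=3: 720+7125+2·15·25=8595; k=4: 1290+0+2·19·25=2240 → min 2240.
Top-level splits: k=1: (A₁..A₁)·(A₂..A₅) → 0+2240+28·2·25 = 3640; k=2: (A₁..A₂)·(A₃..A₅) → 1344+16125+28·24·25 = 34269; k=3: (A₁..A₃)·(A₄..A₅) → 1560+7125+28·15·25 = 19185; k=4: (A₁..A₄)·(A₅..A₅) → 2354+0+28·19·25 = 15654.
Best split is after A₁, i.e. k = 1.

1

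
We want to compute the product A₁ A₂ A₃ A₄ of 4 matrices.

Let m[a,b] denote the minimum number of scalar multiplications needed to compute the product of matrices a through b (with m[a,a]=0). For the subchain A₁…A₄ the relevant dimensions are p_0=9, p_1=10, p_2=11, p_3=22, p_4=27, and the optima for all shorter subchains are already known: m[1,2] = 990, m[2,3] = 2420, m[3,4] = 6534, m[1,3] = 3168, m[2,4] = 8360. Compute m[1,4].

m[1,4] = min over k∈[1,3] of m[1,k]+m[k+1,4]+p_{0}·p_k·p_{4}.
k=1: 0 + 8360 + 9·10·27 = 10790; k=2: 990 + 6534 + 9·11·27 = 10197; k=3: 3168 + 0 + 9·22·27 = 8514.
Minimum: 8514 at k=3.

8514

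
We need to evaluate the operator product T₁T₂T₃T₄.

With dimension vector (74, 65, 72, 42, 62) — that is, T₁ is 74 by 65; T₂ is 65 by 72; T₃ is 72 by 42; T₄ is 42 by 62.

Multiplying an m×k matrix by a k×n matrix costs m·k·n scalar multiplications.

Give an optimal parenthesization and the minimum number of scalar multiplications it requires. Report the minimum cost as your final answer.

591276

Adjacent pairs: T₁T₂ = 74·65·72 = 346320; T₂T₃ = 65·72·42 = 196560; T₃T₄ = 72·42·62 = 187488.
Length 3: T₁..T₃: k=1: 0+196560+74·65·42=398580; k=2: 346320+0+74·72·42=570096 → min 398580 | T₂..T₄: k=2: 0+187488+65·72·62=477648; k=3: 196560+0+65·42·62=365820 → min 365820.
Length 4: T₁..T₄: k=1: 0+365820+74·65·62=664040; k=2: 346320+187488+74·72·62=864144; k=3: 398580+0+74·42·62=591276 → min 591276.
Optimal parenthesization: ((T₁(T₂T₃))T₄) with cost 591276.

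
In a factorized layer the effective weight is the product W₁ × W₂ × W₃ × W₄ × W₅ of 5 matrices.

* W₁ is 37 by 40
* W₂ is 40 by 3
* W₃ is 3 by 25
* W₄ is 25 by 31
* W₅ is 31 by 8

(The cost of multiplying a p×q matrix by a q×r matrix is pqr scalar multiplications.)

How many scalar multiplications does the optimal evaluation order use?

Adjacent pairs: W₁W₂ = 37·40·3 = 4440; W₂W₃ = 40·3·25 = 3000; W₃W₄ = 3·25·31 = 2325; W₄W₅ = 25·31·8 = 6200.
Length 3: W₁..W₃: k=1: 0+3000+37·40·25=40000; k=2: 4440+0+37·3·25=7215 → min 7215 | W₂..W₄: k=2: 0+2325+40·3·31=6045; k=3: 3000+0+40·25·31=34000 → min 6045 | W₃..W₅: k=3: 0+6200+3·25·8=6800; k=4: 2325+0+3·31·8=3069 → min 3069.
Length 4: W₁..W₄: k=1: 0+6045+37·40·31=51925; k=2: 4440+2325+37·3·31=10206; k=3: 7215+0+37·25·31=35890 → min 10206 | W₂..W₅: k=2: 0+3069+40·3·8=4029; k=3: 3000+6200+40·25·8=17200; k=4: 6045+0+40·31·8=15965 → min 4029.
Length 5: W₁..W₅: k=1: 0+4029+37·40·8=15869; k=2: 4440+3069+37·3·8=8397; k=3: 7215+6200+37·25·8=20815; k=4: 10206+0+37·31·8=19382 → min 8397.
Optimal order: ((W₁ × W₂) × ((W₃ × W₄) × W₅)) with cost 8397.

8397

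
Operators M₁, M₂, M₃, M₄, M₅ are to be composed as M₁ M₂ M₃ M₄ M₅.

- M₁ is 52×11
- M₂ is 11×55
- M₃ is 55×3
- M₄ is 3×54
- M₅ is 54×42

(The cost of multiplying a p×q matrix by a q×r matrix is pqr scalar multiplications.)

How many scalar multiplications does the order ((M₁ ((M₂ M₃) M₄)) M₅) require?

(M₂ M₃): 11×55 by 55×3 → 11×3, cost 11·55·3 = 1815
((M₂ M₃) M₄): 11×3 by 3×54 → 11×54, cost 11·3·54 = 1782; cumulative 3597
(M₁ ((M₂ M₃) M₄)): 52×11 by 11×54 → 52×54, cost 52·11·54 = 30888; cumulative 34485
((M₁ ((M₂ M₃) M₄)) M₅): 52×54 by 54×42 → 52×42, cost 52·54·42 = 117936; cumulative 152421
Total: 152421 scalar multiplications.

152421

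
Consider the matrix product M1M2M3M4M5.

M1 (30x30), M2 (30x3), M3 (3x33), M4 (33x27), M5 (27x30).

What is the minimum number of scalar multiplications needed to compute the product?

Adjacent pairs: M1M2 = 30·30·3 = 2700; M2M3 = 30·3·33 = 2970; M3M4 = 3·33·27 = 2673; M4M5 = 33·27·30 = 26730.
Length 3: M1..M3: k=1: 0+2970+30·30·33=32670; k=2: 2700+0+30·3·33=5670 → min 5670 | M2..M4: k=2: 0+2673+30·3·27=5103; k=3: 2970+0+30·33·27=29700 → min 5103 | M3..M5: k=3: 0+26730+3·33·30=29700; k=4: 2673+0+3·27·30=5103 → min 5103.
Length 4: M1..M4: k=1: 0+5103+30·30·27=29403; k=2: 2700+2673+30·3·27=7803; k=3: 5670+0+30·33·27=32400 → min 7803 | M2..M5: k=2: 0+5103+30·3·30=7803; k=3: 2970+26730+30·33·30=59400; k=4: 5103+0+30·27·30=29403 → min 7803.
Length 5: M1..M5: k=1: 0+7803+30·30·30=34803; k=2: 2700+5103+30·3·30=10503; k=3: 5670+26730+30·33·30=62100; k=4: 7803+0+30·27·30=32103 → min 10503.
Optimal order: ((M1M2)((M3M4)M5)) with cost 10503.

10503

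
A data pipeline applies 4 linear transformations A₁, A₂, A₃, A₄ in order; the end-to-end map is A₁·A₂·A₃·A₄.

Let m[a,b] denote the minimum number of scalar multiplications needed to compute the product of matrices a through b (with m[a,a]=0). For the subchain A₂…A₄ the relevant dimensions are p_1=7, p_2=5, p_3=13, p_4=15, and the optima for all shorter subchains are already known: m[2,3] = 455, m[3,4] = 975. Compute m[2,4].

m[2,4] = min over k∈[2,3] of m[2,k]+m[k+1,4]+p_{1}·p_k·p_{4}.
k=2: 0 + 975 + 7·5·15 = 1500; k=3: 455 + 0 + 7·13·15 = 1820.
Minimum: 1500 at k=2.

1500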